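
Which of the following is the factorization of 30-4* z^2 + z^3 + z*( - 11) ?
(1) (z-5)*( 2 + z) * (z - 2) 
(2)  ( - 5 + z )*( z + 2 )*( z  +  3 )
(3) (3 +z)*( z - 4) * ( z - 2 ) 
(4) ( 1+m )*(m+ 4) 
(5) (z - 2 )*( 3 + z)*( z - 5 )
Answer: 5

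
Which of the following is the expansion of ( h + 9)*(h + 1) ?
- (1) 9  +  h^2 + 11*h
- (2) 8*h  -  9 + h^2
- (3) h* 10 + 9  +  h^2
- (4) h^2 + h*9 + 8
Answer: 3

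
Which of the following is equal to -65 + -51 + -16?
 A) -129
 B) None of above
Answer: B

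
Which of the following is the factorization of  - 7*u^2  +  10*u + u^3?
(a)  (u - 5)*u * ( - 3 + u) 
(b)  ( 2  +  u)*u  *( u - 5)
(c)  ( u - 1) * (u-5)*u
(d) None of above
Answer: d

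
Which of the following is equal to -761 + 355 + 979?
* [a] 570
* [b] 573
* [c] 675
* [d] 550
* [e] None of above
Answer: b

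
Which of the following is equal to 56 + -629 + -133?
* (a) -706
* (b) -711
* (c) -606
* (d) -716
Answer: a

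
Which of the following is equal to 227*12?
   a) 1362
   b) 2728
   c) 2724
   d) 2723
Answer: c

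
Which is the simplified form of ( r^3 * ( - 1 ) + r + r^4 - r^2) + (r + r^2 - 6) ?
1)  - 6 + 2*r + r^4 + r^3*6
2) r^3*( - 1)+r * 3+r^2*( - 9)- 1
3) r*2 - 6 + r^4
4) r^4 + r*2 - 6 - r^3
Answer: 4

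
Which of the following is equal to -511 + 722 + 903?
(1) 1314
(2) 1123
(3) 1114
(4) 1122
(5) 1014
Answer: 3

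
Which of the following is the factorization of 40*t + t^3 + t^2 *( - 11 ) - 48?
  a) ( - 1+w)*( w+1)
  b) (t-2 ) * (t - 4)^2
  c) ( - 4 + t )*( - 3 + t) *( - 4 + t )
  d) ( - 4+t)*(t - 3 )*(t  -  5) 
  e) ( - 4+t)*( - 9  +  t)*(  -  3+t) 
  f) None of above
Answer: c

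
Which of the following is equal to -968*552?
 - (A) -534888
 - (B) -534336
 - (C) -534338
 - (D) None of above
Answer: B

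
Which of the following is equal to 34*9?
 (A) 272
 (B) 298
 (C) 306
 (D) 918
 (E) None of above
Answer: C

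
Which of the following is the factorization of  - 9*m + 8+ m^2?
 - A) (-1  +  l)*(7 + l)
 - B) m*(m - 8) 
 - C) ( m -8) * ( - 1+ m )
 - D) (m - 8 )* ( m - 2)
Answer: C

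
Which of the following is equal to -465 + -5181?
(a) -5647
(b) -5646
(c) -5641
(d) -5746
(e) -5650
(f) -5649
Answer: b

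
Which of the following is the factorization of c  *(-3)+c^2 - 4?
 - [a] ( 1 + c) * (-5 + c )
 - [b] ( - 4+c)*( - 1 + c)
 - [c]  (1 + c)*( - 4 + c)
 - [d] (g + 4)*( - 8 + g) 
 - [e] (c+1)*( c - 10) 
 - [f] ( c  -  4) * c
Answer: c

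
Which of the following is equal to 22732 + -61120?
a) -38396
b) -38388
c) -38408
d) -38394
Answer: b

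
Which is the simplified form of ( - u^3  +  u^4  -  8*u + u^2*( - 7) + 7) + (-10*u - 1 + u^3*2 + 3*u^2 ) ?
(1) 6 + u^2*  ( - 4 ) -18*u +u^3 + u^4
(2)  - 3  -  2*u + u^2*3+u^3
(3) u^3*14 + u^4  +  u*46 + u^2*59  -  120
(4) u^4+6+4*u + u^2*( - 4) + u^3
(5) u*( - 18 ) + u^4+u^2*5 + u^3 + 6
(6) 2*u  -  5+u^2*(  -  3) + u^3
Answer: 1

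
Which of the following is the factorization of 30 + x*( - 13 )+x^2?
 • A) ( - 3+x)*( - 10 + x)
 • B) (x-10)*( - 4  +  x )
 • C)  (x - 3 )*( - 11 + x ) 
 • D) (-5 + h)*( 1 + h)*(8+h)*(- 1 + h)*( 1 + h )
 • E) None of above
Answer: A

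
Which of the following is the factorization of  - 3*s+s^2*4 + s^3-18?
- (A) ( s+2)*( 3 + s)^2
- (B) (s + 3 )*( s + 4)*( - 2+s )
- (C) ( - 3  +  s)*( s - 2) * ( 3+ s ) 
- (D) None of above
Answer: D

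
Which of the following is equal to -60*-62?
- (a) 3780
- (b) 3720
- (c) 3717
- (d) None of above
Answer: b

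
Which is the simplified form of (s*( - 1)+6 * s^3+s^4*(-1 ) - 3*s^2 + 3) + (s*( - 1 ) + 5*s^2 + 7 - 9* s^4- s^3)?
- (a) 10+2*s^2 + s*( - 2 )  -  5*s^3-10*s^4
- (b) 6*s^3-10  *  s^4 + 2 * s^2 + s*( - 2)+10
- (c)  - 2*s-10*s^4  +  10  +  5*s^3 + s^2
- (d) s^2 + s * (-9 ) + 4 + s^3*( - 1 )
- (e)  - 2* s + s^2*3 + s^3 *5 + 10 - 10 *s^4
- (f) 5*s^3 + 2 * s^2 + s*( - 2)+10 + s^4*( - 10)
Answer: f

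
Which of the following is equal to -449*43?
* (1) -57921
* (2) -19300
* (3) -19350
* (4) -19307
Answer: 4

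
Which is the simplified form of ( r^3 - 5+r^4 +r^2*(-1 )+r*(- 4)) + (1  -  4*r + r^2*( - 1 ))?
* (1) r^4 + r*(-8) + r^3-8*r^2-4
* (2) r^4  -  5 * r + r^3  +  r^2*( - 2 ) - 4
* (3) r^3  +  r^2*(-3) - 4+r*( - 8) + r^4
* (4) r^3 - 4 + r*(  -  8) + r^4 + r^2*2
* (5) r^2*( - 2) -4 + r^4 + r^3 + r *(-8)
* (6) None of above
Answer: 5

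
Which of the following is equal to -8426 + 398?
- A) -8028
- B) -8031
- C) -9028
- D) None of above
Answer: A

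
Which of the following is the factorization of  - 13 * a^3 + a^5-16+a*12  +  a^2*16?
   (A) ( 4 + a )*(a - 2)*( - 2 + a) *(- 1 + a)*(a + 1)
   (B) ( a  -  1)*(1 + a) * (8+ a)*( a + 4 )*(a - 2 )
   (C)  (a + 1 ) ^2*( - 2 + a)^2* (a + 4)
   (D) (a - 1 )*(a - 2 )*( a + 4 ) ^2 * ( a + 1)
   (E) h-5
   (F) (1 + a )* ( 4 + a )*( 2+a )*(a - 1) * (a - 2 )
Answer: A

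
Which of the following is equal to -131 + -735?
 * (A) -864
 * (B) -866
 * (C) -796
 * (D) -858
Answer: B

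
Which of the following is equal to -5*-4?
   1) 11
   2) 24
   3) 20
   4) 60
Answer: 3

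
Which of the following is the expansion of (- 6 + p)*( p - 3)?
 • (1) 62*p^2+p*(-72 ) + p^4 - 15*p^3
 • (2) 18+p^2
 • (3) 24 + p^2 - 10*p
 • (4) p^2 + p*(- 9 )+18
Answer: 4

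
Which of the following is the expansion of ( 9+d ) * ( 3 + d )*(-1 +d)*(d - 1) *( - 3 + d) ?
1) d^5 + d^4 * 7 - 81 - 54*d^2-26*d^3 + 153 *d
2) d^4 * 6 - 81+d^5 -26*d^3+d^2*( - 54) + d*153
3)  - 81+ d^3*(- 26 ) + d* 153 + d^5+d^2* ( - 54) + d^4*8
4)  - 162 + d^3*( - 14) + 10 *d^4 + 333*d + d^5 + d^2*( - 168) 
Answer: 1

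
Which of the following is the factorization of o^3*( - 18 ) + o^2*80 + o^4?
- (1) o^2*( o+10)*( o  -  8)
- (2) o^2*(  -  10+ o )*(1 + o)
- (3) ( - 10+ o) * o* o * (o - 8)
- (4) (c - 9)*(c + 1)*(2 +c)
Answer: 3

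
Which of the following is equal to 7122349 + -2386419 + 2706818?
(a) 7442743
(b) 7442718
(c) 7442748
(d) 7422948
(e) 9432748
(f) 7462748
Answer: c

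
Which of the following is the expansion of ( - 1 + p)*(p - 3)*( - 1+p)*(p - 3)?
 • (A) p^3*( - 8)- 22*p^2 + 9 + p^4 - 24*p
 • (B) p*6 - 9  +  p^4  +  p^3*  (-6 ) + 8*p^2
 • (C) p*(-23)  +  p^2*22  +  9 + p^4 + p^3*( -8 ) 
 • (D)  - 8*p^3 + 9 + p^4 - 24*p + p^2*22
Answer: D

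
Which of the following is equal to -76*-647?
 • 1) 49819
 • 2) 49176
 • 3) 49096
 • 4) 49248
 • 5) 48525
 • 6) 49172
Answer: 6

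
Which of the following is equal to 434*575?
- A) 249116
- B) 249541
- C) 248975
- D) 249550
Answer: D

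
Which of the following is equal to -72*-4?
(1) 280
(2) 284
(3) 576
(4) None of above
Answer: 4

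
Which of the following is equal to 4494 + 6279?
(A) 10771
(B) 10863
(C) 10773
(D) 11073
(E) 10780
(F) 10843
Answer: C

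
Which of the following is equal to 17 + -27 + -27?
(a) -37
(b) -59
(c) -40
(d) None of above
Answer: a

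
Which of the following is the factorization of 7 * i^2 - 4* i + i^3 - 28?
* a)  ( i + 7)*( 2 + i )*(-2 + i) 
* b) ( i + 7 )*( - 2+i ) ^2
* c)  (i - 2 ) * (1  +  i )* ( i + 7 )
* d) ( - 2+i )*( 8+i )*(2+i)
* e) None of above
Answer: a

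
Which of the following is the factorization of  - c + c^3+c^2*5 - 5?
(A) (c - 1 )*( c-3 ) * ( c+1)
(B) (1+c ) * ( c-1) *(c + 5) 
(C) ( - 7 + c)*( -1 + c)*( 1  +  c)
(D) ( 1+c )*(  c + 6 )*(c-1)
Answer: B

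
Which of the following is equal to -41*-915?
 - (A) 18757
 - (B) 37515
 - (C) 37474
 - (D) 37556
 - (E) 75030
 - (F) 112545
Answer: B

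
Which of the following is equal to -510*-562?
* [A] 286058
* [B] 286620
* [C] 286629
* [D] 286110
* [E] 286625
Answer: B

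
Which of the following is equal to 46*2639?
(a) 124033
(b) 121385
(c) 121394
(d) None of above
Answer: c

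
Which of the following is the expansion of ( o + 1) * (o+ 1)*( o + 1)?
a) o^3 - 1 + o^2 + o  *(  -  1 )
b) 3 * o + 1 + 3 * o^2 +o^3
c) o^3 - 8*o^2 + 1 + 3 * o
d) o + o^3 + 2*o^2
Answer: b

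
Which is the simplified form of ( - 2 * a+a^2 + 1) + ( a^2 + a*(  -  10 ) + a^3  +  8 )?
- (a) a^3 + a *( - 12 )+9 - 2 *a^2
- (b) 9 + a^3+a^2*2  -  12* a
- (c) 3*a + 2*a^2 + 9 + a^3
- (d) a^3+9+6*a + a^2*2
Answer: b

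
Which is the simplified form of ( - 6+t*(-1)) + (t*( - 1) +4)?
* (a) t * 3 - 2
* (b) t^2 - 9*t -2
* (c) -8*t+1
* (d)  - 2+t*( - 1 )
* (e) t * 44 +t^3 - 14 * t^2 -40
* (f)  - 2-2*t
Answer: f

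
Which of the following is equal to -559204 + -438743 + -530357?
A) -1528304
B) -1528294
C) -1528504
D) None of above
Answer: A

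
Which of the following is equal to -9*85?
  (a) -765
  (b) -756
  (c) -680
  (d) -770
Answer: a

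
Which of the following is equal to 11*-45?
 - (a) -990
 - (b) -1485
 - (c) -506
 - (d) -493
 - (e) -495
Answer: e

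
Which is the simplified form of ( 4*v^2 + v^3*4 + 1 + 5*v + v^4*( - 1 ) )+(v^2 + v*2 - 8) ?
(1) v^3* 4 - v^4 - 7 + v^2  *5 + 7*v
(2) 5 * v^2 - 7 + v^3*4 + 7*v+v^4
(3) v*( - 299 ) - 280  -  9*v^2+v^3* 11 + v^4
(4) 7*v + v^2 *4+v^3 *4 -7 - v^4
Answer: 1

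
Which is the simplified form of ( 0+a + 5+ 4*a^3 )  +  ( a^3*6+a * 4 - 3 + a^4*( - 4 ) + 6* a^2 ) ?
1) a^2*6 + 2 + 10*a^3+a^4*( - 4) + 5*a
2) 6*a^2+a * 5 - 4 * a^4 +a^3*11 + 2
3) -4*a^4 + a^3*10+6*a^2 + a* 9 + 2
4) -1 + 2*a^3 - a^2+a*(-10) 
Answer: 1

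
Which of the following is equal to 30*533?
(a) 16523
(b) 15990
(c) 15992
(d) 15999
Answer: b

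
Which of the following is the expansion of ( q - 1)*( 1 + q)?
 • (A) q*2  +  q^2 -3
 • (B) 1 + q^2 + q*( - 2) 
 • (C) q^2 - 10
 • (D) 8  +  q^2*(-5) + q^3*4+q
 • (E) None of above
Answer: E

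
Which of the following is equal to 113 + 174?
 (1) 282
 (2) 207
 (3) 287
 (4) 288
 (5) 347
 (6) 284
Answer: 3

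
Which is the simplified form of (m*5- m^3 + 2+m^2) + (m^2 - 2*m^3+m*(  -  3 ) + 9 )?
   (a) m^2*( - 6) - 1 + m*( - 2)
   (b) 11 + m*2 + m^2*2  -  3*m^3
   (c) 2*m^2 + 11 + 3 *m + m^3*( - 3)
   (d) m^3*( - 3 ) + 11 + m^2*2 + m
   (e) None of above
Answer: b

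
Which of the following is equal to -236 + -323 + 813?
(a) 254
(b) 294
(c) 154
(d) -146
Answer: a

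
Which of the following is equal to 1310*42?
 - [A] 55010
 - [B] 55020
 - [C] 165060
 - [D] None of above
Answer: B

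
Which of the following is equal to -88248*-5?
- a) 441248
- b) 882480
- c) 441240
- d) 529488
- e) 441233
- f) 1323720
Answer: c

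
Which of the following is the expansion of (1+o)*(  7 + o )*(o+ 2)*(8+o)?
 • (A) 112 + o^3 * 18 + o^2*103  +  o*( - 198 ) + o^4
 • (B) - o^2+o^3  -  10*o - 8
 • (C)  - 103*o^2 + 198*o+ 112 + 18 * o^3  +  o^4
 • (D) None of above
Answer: D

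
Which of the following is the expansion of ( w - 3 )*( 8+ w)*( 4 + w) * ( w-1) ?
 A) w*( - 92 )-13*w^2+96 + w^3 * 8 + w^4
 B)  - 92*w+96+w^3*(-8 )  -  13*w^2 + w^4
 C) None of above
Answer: A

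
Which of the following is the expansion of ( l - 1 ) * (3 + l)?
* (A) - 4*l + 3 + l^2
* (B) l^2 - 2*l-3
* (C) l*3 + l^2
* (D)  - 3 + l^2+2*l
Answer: D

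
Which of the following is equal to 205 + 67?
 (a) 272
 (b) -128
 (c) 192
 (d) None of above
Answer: a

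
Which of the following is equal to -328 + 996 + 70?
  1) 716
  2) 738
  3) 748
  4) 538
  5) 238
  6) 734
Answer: 2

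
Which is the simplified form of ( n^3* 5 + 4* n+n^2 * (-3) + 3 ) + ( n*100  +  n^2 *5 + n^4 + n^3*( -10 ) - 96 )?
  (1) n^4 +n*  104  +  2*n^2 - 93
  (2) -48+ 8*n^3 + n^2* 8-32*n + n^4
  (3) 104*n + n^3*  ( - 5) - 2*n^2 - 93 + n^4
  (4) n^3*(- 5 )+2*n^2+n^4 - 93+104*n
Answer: 4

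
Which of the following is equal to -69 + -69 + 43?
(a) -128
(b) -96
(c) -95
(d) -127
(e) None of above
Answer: c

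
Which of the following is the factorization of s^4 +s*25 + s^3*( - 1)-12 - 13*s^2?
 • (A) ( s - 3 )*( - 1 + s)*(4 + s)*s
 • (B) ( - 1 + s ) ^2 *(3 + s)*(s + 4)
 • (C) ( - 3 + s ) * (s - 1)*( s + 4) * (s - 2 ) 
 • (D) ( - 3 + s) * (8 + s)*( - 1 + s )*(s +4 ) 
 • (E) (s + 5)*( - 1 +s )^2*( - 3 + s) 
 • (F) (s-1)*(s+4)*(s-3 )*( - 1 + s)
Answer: F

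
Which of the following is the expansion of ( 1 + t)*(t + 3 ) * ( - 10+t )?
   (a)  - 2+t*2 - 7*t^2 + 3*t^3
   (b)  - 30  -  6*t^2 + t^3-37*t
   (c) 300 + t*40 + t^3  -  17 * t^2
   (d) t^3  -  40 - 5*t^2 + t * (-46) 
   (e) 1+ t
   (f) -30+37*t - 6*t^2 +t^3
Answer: b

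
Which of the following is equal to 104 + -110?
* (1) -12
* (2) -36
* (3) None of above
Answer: 3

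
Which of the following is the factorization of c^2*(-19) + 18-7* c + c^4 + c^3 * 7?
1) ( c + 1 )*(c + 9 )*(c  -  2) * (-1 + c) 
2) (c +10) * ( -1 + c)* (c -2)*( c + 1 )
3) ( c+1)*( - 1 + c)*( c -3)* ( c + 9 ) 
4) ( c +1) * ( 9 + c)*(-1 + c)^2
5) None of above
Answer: 1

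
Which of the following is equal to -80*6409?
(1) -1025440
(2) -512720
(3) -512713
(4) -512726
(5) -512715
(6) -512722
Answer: 2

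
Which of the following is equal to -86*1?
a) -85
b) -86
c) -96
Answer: b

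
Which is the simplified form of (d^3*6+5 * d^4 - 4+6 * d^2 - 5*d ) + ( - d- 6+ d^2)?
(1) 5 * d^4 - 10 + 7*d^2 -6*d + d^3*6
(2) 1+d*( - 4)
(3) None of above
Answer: 1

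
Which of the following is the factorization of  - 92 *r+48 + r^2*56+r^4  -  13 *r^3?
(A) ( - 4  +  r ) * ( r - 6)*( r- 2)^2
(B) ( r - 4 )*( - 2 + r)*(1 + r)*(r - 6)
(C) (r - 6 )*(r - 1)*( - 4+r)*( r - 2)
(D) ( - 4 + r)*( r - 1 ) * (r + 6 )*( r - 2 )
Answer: C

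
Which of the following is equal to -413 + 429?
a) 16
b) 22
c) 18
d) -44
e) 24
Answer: a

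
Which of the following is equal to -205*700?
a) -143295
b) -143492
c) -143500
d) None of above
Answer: c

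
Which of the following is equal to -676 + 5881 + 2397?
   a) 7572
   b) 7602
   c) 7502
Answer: b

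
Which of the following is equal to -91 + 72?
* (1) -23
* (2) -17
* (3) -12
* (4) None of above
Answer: 4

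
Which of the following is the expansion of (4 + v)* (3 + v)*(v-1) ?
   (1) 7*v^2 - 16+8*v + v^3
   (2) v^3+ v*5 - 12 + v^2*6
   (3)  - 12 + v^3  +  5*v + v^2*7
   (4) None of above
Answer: 2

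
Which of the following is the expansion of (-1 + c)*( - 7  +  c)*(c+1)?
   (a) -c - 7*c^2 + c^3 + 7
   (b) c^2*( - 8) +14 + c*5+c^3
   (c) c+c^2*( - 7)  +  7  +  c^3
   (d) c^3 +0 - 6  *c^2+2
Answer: a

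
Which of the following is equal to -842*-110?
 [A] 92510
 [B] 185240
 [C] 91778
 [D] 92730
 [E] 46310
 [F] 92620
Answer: F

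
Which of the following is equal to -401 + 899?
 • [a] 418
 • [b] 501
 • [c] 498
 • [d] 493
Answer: c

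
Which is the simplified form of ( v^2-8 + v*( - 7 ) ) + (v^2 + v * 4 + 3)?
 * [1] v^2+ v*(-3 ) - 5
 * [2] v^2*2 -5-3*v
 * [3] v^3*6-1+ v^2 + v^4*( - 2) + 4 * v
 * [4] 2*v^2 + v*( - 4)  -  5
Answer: 2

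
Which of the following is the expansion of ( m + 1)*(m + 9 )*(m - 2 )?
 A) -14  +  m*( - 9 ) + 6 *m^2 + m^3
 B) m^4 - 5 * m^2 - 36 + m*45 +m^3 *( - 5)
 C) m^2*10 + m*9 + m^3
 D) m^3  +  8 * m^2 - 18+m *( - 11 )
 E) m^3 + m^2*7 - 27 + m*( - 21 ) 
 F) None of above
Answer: D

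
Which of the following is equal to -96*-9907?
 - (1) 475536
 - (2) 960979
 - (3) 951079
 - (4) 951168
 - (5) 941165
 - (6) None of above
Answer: 6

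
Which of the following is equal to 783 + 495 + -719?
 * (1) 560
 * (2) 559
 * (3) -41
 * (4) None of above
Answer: 2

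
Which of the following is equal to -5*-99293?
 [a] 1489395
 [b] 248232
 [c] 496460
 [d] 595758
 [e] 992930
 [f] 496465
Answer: f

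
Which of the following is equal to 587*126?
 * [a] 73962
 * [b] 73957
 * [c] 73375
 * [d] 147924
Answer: a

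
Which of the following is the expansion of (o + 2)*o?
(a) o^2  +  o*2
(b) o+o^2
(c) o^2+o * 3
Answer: a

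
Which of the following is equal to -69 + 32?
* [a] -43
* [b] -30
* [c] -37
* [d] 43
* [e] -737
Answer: c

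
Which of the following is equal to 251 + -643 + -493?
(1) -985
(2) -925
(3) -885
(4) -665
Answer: 3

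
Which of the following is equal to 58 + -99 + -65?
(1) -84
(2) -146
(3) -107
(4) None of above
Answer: 4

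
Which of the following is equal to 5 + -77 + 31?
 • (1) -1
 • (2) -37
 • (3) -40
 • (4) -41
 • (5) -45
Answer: 4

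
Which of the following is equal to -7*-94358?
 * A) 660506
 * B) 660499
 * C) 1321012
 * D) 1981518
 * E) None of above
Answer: A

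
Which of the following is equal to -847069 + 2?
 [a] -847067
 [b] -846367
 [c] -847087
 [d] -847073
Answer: a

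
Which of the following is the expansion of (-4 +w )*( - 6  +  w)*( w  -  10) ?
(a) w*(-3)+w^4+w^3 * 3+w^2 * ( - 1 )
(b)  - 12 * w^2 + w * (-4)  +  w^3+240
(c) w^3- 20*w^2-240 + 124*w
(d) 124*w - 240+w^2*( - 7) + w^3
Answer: c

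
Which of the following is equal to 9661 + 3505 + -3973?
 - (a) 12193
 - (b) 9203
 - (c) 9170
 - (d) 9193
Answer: d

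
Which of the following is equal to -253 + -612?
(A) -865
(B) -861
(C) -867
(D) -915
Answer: A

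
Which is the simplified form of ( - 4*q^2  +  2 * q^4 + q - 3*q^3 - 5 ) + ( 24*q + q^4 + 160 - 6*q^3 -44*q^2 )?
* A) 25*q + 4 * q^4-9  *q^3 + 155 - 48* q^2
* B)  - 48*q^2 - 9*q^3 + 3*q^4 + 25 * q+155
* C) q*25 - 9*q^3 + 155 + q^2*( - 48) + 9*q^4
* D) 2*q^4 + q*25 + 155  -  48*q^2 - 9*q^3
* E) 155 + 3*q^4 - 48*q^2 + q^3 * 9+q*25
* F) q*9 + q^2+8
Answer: B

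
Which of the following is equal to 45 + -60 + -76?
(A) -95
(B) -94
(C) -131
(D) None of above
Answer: D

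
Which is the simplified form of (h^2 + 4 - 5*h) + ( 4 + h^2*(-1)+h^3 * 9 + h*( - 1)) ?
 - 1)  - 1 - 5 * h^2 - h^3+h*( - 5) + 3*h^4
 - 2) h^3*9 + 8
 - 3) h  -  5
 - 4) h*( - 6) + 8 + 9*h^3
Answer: 4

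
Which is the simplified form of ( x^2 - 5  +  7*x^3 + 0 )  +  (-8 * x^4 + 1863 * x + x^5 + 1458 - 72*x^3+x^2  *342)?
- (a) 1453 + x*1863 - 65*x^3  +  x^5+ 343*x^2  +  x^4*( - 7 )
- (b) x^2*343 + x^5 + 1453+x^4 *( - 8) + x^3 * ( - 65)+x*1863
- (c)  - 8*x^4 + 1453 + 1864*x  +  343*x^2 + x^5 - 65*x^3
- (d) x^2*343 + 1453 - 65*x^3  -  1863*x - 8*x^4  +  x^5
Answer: b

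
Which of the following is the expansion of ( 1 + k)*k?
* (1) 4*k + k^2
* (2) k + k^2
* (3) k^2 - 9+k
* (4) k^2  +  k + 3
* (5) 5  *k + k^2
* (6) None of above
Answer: 2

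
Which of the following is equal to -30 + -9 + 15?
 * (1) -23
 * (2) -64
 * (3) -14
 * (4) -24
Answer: 4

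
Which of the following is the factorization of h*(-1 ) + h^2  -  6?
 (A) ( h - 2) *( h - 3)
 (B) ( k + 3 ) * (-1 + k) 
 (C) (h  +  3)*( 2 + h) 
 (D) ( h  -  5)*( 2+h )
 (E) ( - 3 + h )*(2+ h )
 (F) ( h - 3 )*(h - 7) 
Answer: E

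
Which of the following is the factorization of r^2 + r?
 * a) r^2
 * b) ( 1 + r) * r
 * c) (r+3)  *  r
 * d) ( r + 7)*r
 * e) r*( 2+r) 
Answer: b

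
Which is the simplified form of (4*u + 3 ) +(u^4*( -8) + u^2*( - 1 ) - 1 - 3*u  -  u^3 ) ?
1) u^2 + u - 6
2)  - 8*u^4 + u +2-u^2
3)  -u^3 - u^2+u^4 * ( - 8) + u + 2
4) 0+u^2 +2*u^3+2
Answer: 3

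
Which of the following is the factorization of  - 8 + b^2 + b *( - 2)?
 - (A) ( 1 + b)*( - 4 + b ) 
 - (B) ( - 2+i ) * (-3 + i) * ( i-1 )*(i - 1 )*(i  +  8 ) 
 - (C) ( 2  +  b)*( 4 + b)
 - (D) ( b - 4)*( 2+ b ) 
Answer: D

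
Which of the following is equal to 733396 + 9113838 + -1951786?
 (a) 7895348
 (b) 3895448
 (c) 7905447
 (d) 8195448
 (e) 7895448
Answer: e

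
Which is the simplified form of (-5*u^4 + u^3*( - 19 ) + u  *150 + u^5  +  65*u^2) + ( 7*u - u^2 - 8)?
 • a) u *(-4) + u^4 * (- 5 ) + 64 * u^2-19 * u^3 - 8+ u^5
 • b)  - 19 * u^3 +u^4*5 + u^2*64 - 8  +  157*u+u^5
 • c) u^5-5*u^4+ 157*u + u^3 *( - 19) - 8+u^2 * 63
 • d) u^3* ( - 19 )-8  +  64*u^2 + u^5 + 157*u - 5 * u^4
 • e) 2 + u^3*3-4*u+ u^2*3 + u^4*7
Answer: d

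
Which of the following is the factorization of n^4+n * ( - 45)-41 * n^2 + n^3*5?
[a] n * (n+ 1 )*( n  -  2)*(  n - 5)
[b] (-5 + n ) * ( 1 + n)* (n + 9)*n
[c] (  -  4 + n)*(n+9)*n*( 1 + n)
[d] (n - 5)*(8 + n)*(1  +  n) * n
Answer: b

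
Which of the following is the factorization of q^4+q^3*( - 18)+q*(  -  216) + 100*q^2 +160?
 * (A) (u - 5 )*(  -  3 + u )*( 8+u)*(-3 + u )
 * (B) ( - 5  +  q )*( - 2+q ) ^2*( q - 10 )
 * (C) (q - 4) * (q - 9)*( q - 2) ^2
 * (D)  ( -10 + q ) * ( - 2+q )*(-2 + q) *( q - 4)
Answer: D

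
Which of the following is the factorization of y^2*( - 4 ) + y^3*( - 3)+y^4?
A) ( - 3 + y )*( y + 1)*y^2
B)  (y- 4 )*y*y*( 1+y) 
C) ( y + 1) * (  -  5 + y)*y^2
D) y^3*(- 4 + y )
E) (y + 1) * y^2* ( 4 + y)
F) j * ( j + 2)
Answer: B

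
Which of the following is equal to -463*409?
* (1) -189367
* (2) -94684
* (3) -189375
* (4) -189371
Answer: 1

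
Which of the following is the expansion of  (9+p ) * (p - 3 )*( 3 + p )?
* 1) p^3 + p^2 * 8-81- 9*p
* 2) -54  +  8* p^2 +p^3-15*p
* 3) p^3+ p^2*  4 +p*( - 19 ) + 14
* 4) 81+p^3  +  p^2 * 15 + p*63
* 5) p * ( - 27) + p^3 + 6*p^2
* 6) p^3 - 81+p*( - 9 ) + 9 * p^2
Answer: 6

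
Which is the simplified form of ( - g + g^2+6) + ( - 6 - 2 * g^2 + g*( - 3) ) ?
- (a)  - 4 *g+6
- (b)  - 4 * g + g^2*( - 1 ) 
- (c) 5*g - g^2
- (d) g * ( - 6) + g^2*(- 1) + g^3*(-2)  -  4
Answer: b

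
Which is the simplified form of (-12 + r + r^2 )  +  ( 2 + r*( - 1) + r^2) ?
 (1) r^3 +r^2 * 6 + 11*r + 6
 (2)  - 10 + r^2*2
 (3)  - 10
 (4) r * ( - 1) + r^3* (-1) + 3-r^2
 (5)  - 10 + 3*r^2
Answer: 2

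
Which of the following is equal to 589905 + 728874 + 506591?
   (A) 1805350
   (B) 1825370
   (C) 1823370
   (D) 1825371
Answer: B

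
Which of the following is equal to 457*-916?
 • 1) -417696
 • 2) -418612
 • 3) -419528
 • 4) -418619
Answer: 2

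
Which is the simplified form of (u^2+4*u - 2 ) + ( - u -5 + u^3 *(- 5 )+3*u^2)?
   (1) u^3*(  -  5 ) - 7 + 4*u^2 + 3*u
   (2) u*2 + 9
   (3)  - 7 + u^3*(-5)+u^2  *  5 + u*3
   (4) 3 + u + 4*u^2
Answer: 1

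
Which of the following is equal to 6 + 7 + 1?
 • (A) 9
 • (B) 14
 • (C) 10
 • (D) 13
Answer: B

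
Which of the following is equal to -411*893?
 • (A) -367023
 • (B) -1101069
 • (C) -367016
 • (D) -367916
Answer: A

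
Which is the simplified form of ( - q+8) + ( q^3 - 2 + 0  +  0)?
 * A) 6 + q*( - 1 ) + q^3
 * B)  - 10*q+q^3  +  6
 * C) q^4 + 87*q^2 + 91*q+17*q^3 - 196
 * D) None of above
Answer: A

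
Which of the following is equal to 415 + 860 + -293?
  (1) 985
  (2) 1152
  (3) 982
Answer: 3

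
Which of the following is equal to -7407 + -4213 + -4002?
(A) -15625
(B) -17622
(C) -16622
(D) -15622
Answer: D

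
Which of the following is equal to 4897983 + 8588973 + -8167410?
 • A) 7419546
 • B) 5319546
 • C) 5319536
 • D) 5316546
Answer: B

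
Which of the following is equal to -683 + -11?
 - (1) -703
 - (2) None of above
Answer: 2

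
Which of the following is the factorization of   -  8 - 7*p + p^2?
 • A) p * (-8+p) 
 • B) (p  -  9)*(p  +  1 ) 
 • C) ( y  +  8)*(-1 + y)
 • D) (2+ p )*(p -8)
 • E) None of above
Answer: E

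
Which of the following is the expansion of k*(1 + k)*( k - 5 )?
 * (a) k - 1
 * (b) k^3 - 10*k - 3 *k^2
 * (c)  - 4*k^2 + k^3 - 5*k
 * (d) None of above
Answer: c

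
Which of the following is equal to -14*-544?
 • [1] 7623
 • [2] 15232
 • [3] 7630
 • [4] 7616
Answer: 4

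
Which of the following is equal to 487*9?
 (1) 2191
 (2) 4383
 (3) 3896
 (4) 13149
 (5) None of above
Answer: 2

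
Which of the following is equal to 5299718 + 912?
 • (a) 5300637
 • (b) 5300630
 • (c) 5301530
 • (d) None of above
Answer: b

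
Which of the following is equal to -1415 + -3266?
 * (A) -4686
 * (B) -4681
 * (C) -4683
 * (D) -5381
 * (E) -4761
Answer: B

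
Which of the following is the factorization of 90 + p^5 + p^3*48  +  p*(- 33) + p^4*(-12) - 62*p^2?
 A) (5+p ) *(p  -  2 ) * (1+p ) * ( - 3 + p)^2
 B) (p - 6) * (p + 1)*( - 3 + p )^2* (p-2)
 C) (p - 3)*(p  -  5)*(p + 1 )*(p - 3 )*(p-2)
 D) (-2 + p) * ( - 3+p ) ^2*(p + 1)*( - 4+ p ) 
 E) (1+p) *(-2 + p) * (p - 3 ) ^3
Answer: C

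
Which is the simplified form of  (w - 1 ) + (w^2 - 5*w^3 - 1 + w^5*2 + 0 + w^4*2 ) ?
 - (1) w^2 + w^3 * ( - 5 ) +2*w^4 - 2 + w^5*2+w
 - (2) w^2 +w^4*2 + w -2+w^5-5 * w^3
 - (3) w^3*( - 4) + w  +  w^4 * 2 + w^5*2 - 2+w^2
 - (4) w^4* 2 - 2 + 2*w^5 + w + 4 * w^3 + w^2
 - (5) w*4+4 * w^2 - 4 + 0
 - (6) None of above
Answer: 1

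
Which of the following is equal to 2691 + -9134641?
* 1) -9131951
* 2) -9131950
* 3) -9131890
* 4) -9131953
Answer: 2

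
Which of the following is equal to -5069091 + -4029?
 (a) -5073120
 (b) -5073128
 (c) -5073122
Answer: a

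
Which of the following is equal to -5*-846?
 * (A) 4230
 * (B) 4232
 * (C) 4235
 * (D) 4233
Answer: A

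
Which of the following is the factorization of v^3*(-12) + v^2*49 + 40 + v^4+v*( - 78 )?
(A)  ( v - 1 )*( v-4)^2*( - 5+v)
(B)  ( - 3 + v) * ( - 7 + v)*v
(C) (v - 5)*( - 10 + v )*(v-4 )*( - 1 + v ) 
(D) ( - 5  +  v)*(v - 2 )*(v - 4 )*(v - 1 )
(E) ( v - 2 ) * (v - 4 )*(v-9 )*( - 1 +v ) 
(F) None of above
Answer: D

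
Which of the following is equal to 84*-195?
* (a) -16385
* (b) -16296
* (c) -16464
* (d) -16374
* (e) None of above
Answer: e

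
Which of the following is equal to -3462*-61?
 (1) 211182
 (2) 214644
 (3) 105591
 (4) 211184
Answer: 1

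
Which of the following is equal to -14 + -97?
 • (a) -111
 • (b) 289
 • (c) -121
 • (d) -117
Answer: a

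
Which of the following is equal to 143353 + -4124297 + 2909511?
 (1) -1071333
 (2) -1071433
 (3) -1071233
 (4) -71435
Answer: 2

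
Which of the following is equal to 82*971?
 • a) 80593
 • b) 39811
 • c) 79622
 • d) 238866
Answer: c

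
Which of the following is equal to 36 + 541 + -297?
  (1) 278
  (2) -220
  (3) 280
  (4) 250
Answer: 3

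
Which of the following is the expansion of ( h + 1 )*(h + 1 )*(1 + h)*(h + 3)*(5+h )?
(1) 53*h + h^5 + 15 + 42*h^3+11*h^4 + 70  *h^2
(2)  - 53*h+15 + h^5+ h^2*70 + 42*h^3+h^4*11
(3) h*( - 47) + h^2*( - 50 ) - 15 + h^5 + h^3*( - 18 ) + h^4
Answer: 1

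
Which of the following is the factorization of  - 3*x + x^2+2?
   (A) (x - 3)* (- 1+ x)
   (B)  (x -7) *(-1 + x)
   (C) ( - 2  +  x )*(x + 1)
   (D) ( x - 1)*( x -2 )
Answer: D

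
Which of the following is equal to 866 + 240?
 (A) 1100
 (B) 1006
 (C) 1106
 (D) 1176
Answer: C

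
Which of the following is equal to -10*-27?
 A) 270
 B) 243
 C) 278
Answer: A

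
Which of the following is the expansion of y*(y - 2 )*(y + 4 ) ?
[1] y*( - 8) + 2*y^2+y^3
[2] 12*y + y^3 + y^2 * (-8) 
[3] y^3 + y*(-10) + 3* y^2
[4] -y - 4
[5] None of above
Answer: 1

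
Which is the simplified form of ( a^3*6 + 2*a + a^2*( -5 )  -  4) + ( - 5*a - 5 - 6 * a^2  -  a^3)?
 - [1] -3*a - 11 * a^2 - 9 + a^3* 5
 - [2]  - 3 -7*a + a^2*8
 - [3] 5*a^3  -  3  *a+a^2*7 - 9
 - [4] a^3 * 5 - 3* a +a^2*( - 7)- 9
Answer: 1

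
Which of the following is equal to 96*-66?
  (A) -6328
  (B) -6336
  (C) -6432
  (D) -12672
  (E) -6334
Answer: B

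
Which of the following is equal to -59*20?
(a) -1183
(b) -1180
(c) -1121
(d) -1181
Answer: b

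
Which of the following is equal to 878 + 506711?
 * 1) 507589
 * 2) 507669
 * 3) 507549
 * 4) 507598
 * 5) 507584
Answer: 1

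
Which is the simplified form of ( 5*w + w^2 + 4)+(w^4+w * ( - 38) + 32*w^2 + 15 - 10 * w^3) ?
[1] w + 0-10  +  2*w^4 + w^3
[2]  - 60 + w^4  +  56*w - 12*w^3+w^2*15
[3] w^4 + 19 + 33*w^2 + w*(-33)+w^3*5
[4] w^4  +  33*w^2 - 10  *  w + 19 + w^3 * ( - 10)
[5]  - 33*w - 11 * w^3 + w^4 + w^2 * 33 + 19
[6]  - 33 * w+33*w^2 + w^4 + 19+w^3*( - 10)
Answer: 6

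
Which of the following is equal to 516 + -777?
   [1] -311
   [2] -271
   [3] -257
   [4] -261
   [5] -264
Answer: 4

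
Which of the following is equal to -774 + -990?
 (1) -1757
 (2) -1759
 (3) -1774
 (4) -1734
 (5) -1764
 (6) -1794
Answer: 5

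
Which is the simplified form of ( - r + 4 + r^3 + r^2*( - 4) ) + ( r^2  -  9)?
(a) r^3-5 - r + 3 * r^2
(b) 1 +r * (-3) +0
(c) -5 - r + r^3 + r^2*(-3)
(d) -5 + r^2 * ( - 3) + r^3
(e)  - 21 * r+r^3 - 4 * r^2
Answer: c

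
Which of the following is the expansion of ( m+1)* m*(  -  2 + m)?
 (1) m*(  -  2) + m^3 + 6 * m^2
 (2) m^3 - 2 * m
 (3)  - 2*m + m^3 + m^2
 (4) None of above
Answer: 4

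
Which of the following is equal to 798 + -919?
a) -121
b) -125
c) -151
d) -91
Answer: a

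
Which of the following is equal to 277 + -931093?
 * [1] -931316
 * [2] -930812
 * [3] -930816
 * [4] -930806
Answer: 3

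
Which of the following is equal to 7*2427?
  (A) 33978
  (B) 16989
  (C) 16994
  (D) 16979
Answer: B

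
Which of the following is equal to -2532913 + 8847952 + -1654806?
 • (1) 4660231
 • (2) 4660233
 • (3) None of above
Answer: 2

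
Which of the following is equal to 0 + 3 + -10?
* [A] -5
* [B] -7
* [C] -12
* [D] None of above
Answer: B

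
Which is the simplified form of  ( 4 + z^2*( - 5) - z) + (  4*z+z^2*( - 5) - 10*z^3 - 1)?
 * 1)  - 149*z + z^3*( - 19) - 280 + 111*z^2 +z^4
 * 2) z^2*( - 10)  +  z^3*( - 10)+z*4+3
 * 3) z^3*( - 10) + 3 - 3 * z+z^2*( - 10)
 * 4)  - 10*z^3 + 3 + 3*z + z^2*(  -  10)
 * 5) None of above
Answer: 4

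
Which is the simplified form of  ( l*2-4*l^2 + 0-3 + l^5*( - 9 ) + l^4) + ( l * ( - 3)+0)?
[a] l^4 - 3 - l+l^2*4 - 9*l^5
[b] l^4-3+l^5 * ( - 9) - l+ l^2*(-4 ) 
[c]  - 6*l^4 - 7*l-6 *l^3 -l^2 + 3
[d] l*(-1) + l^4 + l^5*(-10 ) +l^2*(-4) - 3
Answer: b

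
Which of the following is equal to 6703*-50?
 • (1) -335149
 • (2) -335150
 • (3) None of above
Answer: 2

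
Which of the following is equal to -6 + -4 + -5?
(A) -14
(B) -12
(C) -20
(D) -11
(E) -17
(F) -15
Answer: F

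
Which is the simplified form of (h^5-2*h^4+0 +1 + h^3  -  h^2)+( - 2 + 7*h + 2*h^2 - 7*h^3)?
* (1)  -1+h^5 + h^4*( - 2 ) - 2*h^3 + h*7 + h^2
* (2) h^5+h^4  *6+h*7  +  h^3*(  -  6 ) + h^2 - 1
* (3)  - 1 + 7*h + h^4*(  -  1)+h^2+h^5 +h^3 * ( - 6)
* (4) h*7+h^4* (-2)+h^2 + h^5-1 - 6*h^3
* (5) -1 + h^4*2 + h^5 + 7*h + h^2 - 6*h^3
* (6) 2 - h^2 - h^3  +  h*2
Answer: 4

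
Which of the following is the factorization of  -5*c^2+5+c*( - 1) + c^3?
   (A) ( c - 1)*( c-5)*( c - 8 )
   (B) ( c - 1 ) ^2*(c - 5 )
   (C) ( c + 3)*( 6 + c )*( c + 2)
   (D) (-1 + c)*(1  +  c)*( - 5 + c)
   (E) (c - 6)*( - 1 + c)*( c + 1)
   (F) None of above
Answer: D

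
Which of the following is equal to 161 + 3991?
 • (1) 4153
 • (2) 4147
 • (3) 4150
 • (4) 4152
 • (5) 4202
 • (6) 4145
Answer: 4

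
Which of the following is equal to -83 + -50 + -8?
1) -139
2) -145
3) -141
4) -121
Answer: 3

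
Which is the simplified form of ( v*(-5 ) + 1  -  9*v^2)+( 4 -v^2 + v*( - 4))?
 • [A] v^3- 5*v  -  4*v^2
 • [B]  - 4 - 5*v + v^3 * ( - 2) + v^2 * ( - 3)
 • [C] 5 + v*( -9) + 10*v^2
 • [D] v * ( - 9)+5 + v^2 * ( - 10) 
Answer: D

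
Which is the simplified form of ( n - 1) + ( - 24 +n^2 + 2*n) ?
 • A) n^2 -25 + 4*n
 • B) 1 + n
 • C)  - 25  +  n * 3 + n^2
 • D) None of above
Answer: C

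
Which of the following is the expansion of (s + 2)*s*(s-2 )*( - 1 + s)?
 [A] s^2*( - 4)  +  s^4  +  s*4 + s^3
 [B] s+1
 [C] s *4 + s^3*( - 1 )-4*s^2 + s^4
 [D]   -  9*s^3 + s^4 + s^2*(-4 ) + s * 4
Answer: C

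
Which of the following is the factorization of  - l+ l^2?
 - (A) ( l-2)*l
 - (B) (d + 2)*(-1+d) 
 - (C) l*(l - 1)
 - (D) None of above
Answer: C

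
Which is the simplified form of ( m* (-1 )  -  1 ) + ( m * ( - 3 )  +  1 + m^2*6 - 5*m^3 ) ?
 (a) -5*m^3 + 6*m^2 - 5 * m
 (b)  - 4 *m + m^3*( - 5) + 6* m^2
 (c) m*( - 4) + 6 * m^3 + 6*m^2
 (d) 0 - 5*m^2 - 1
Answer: b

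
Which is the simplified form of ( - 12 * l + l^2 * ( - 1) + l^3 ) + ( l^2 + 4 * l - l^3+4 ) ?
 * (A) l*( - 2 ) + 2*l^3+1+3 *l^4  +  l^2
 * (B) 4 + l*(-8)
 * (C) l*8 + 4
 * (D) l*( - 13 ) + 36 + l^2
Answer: B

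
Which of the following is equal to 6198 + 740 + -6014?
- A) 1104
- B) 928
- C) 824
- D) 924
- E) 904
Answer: D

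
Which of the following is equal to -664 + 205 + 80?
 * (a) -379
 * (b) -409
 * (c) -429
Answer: a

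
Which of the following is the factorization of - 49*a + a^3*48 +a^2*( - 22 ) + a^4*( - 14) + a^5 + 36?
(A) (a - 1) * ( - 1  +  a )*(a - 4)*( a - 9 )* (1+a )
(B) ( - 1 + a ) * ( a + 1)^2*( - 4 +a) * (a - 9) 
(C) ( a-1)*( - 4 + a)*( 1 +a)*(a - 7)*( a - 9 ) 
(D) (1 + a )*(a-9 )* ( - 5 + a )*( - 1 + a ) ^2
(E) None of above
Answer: A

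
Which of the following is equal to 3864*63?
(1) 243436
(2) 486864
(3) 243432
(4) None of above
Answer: 3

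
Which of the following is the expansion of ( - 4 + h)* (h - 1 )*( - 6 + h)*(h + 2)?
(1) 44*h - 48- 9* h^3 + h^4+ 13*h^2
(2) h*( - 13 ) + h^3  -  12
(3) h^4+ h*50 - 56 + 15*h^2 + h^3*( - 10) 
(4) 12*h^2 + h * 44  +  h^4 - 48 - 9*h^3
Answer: 4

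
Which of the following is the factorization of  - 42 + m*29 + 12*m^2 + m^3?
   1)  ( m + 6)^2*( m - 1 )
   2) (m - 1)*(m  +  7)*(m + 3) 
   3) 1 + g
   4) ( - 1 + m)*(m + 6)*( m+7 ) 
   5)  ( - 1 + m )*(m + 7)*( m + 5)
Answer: 4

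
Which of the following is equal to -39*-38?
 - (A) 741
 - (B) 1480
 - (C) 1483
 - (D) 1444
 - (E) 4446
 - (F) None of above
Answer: F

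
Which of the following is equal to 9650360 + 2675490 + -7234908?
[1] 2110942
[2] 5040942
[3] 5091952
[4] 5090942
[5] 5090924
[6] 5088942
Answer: 4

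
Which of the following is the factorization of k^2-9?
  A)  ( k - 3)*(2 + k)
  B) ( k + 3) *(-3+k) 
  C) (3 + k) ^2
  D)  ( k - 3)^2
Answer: B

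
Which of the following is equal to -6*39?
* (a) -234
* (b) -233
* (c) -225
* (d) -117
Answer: a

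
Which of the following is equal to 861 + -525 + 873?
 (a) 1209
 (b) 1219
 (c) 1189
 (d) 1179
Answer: a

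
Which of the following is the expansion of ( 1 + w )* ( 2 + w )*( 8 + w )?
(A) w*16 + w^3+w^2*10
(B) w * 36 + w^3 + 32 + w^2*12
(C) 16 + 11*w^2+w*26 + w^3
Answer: C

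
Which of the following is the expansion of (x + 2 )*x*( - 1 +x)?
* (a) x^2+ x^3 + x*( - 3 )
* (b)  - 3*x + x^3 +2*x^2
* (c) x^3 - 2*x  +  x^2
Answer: c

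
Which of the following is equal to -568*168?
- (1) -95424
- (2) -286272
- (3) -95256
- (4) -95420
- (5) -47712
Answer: 1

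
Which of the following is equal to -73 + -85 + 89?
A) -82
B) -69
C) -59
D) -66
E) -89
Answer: B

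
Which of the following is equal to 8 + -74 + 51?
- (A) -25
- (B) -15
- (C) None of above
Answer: B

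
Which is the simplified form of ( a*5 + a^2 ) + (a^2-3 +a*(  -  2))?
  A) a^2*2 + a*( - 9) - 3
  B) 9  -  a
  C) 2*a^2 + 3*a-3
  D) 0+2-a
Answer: C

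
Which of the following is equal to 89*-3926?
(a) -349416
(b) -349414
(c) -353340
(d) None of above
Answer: b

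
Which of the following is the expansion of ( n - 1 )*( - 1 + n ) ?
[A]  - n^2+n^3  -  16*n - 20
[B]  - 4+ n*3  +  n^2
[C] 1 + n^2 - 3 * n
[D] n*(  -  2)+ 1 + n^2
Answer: D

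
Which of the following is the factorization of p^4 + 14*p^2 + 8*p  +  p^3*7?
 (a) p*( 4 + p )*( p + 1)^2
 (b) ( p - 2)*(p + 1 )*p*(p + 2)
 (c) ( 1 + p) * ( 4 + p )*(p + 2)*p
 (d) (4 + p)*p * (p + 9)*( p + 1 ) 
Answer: c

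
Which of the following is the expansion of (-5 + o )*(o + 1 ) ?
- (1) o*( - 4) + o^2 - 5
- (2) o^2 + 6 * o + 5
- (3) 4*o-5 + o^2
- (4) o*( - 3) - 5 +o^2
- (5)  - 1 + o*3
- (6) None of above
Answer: 1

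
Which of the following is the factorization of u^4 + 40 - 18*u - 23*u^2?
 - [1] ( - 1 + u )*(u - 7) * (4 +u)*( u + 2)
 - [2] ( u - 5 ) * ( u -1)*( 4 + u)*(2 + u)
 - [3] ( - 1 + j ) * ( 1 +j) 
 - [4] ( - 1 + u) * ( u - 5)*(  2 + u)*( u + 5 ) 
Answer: 2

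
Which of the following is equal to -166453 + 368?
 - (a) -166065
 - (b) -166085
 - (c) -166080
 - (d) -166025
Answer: b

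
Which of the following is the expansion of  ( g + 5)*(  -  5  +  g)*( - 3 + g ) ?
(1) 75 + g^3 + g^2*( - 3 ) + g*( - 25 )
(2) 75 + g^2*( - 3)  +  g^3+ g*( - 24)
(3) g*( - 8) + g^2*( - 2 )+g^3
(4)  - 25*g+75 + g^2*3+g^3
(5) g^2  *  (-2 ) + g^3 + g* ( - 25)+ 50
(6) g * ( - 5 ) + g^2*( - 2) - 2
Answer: 1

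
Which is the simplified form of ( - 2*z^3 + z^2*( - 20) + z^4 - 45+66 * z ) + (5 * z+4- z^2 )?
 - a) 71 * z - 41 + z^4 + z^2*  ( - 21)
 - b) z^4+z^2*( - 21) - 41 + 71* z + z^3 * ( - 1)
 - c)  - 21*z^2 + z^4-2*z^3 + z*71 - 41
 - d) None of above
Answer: c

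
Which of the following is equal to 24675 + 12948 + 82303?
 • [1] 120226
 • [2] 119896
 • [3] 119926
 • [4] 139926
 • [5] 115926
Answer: 3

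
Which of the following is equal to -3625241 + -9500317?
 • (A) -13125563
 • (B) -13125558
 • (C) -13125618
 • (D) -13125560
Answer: B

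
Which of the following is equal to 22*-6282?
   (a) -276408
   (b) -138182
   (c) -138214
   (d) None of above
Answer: d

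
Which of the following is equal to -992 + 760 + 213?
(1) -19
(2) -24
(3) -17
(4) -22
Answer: 1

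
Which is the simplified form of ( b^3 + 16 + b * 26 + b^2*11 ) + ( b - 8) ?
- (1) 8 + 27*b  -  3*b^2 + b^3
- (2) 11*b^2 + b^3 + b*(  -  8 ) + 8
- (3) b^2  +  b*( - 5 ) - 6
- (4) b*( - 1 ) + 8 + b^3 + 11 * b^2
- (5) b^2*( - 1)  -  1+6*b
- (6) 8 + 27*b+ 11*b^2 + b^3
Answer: 6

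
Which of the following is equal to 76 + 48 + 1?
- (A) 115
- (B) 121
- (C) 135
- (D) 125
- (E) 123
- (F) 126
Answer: D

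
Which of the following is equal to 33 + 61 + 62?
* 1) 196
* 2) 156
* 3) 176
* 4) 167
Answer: 2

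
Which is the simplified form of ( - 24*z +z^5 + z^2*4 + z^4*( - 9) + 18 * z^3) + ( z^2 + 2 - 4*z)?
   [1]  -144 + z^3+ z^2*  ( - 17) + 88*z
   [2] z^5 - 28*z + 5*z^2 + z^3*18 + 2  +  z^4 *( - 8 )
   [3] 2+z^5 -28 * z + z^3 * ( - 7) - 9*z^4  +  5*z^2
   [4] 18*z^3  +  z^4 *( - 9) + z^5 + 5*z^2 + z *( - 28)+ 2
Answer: 4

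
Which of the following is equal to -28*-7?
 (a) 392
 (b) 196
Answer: b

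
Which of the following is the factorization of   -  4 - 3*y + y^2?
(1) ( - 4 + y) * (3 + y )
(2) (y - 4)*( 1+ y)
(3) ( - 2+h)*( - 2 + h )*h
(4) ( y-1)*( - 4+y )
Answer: 2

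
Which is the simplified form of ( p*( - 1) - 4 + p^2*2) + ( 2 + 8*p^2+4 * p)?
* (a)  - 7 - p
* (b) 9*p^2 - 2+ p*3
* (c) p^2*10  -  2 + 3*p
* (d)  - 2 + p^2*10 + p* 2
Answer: c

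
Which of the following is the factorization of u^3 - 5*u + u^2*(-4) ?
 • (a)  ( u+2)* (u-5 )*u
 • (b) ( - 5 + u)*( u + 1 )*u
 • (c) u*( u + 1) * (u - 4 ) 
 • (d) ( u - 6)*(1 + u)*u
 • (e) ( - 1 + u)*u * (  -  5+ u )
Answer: b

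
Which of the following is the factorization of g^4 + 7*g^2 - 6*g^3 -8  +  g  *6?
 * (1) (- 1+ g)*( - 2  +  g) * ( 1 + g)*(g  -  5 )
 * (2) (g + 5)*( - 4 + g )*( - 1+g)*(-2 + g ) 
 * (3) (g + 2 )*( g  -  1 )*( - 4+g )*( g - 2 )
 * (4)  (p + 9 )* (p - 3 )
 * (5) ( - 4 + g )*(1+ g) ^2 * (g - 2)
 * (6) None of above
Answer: 6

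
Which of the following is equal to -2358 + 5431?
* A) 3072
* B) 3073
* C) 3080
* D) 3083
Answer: B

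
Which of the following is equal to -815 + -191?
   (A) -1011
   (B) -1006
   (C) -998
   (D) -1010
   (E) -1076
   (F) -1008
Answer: B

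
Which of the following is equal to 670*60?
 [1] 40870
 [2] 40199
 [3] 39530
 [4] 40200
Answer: 4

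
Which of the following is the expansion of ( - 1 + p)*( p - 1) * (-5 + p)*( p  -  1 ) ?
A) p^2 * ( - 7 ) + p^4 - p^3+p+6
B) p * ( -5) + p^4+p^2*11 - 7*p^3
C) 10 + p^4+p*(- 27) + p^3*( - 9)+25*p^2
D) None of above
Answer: D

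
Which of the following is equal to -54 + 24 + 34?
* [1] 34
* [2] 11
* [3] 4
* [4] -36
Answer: 3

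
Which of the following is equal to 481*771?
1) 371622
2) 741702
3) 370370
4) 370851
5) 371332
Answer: 4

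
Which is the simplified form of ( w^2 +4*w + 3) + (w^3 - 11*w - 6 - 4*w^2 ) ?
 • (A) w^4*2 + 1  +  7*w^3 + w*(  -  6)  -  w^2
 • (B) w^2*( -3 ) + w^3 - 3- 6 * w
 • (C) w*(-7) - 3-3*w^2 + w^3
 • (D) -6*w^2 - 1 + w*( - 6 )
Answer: C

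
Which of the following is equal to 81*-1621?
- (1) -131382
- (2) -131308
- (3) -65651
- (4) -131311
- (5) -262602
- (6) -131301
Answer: 6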